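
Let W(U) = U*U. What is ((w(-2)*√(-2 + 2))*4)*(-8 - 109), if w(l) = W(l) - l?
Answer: 0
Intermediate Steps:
W(U) = U²
w(l) = l² - l
((w(-2)*√(-2 + 2))*4)*(-8 - 109) = (((-2*(-1 - 2))*√(-2 + 2))*4)*(-8 - 109) = (((-2*(-3))*√0)*4)*(-117) = ((6*0)*4)*(-117) = (0*4)*(-117) = 0*(-117) = 0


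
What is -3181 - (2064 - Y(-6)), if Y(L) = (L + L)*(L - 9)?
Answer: -5065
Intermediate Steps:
Y(L) = 2*L*(-9 + L) (Y(L) = (2*L)*(-9 + L) = 2*L*(-9 + L))
-3181 - (2064 - Y(-6)) = -3181 - (2064 - 2*(-6)*(-9 - 6)) = -3181 - (2064 - 2*(-6)*(-15)) = -3181 - (2064 - 1*180) = -3181 - (2064 - 180) = -3181 - 1*1884 = -3181 - 1884 = -5065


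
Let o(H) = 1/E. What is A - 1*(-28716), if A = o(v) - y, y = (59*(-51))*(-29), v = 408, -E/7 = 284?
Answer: -116387461/1988 ≈ -58545.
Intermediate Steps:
E = -1988 (E = -7*284 = -1988)
o(H) = -1/1988 (o(H) = 1/(-1988) = -1/1988)
y = 87261 (y = -3009*(-29) = 87261)
A = -173474869/1988 (A = -1/1988 - 1*87261 = -1/1988 - 87261 = -173474869/1988 ≈ -87261.)
A - 1*(-28716) = -173474869/1988 - 1*(-28716) = -173474869/1988 + 28716 = -116387461/1988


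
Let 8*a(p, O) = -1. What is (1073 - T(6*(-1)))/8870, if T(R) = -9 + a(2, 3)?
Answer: 8657/70960 ≈ 0.12200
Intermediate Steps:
a(p, O) = -⅛ (a(p, O) = (⅛)*(-1) = -⅛)
T(R) = -73/8 (T(R) = -9 - ⅛ = -73/8)
(1073 - T(6*(-1)))/8870 = (1073 - 1*(-73/8))/8870 = (1073 + 73/8)*(1/8870) = (8657/8)*(1/8870) = 8657/70960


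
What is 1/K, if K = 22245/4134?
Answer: 1378/7415 ≈ 0.18584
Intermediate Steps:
K = 7415/1378 (K = 22245*(1/4134) = 7415/1378 ≈ 5.3810)
1/K = 1/(7415/1378) = 1378/7415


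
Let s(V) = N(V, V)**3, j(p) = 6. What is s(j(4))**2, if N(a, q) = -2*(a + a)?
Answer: 191102976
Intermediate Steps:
N(a, q) = -4*a
s(V) = -64*V**3 (s(V) = (-4*V)**3 = -64*V**3)
s(j(4))**2 = (-64*6**3)**2 = (-64*216)**2 = (-13824)**2 = 191102976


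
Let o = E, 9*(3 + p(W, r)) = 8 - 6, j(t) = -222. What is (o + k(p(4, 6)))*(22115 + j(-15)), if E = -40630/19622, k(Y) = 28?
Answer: 5569425949/9811 ≈ 5.6767e+5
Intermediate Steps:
p(W, r) = -25/9 (p(W, r) = -3 + (8 - 6)/9 = -3 + (⅑)*2 = -3 + 2/9 = -25/9)
E = -20315/9811 (E = -40630*1/19622 = -20315/9811 ≈ -2.0706)
o = -20315/9811 ≈ -2.0706
(o + k(p(4, 6)))*(22115 + j(-15)) = (-20315/9811 + 28)*(22115 - 222) = (254393/9811)*21893 = 5569425949/9811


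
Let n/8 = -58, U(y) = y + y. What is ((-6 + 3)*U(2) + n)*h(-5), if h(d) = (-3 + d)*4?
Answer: 15232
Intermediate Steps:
U(y) = 2*y
h(d) = -12 + 4*d
n = -464 (n = 8*(-58) = -464)
((-6 + 3)*U(2) + n)*h(-5) = ((-6 + 3)*(2*2) - 464)*(-12 + 4*(-5)) = (-3*4 - 464)*(-12 - 20) = (-12 - 464)*(-32) = -476*(-32) = 15232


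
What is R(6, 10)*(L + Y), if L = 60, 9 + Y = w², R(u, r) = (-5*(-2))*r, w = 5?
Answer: 7600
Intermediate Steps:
R(u, r) = 10*r
Y = 16 (Y = -9 + 5² = -9 + 25 = 16)
R(6, 10)*(L + Y) = (10*10)*(60 + 16) = 100*76 = 7600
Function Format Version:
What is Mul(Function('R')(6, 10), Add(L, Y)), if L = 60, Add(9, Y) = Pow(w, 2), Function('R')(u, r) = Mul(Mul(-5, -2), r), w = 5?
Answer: 7600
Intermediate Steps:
Function('R')(u, r) = Mul(10, r)
Y = 16 (Y = Add(-9, Pow(5, 2)) = Add(-9, 25) = 16)
Mul(Function('R')(6, 10), Add(L, Y)) = Mul(Mul(10, 10), Add(60, 16)) = Mul(100, 76) = 7600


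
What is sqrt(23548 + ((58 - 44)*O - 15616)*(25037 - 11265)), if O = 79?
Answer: 6*I*sqrt(5550227) ≈ 14135.0*I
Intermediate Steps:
sqrt(23548 + ((58 - 44)*O - 15616)*(25037 - 11265)) = sqrt(23548 + ((58 - 44)*79 - 15616)*(25037 - 11265)) = sqrt(23548 + (14*79 - 15616)*13772) = sqrt(23548 + (1106 - 15616)*13772) = sqrt(23548 - 14510*13772) = sqrt(23548 - 199831720) = sqrt(-199808172) = 6*I*sqrt(5550227)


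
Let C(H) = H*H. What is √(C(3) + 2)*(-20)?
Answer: -20*√11 ≈ -66.333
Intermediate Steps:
C(H) = H²
√(C(3) + 2)*(-20) = √(3² + 2)*(-20) = √(9 + 2)*(-20) = √11*(-20) = -20*√11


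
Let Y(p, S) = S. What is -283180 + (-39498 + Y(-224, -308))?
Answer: -322986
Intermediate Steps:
-283180 + (-39498 + Y(-224, -308)) = -283180 + (-39498 - 308) = -283180 - 39806 = -322986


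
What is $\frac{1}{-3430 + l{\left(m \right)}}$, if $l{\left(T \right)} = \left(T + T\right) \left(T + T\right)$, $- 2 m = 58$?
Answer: $- \frac{1}{66} \approx -0.015152$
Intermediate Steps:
$m = -29$ ($m = \left(- \frac{1}{2}\right) 58 = -29$)
$l{\left(T \right)} = 4 T^{2}$ ($l{\left(T \right)} = 2 T 2 T = 4 T^{2}$)
$\frac{1}{-3430 + l{\left(m \right)}} = \frac{1}{-3430 + 4 \left(-29\right)^{2}} = \frac{1}{-3430 + 4 \cdot 841} = \frac{1}{-3430 + 3364} = \frac{1}{-66} = - \frac{1}{66}$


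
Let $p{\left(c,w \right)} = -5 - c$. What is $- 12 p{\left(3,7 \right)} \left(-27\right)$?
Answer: $-2592$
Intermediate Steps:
$- 12 p{\left(3,7 \right)} \left(-27\right) = - 12 \left(-5 - 3\right) \left(-27\right) = \left(-12\right) \left(-8\right) \left(-27\right) = 96 \left(-27\right) = -2592$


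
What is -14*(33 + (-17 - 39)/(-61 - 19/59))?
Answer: -858886/1809 ≈ -474.79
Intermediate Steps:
-14*(33 + (-17 - 39)/(-61 - 19/59)) = -14*(33 - 56/(-61 - 19*1/59)) = -14*(33 - 56/(-61 - 19/59)) = -14*(33 - 56/(-3618/59)) = -14*(33 - 56*(-59/3618)) = -14*(33 + 1652/1809) = -14*61349/1809 = -858886/1809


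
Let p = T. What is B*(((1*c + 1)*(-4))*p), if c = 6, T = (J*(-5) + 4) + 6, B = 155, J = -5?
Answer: -151900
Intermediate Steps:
T = 35 (T = (-5*(-5) + 4) + 6 = (25 + 4) + 6 = 29 + 6 = 35)
p = 35
B*(((1*c + 1)*(-4))*p) = 155*(((1*6 + 1)*(-4))*35) = 155*(((6 + 1)*(-4))*35) = 155*((7*(-4))*35) = 155*(-28*35) = 155*(-980) = -151900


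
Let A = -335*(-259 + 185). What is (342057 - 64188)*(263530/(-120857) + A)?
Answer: 832434809623500/120857 ≈ 6.8878e+9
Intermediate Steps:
A = 24790 (A = -335*(-74) = 24790)
(342057 - 64188)*(263530/(-120857) + A) = (342057 - 64188)*(263530/(-120857) + 24790) = 277869*(263530*(-1/120857) + 24790) = 277869*(-263530/120857 + 24790) = 277869*(2995781500/120857) = 832434809623500/120857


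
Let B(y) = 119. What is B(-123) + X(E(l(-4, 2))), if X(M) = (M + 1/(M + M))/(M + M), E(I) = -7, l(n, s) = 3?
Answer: 23423/196 ≈ 119.51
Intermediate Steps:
X(M) = (M + 1/(2*M))/(2*M) (X(M) = (M + 1/(2*M))/((2*M)) = (M + 1/(2*M))*(1/(2*M)) = (M + 1/(2*M))/(2*M))
B(-123) + X(E(l(-4, 2))) = 119 + (½ + (¼)/(-7)²) = 119 + (½ + (¼)*(1/49)) = 119 + (½ + 1/196) = 119 + 99/196 = 23423/196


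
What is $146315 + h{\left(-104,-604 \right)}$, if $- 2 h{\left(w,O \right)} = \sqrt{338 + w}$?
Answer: $146315 - \frac{3 \sqrt{26}}{2} \approx 1.4631 \cdot 10^{5}$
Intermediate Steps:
$h{\left(w,O \right)} = - \frac{\sqrt{338 + w}}{2}$
$146315 + h{\left(-104,-604 \right)} = 146315 - \frac{\sqrt{338 - 104}}{2} = 146315 - \frac{\sqrt{234}}{2} = 146315 - \frac{3 \sqrt{26}}{2}$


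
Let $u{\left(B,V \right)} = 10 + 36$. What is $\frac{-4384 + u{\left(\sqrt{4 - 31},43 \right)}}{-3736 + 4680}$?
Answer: $- \frac{2169}{472} \approx -4.5953$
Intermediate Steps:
$u{\left(B,V \right)} = 46$
$\frac{-4384 + u{\left(\sqrt{4 - 31},43 \right)}}{-3736 + 4680} = \frac{-4384 + 46}{-3736 + 4680} = - \frac{4338}{944} = \left(-4338\right) \frac{1}{944} = - \frac{2169}{472}$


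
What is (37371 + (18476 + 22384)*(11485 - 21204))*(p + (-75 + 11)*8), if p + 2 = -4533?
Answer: 2004067650543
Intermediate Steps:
p = -4535 (p = -2 - 4533 = -4535)
(37371 + (18476 + 22384)*(11485 - 21204))*(p + (-75 + 11)*8) = (37371 + (18476 + 22384)*(11485 - 21204))*(-4535 + (-75 + 11)*8) = (37371 + 40860*(-9719))*(-4535 - 64*8) = (37371 - 397118340)*(-4535 - 512) = -397080969*(-5047) = 2004067650543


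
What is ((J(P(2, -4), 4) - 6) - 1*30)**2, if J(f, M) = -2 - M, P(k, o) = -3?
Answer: 1764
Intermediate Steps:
((J(P(2, -4), 4) - 6) - 1*30)**2 = (((-2 - 1*4) - 6) - 1*30)**2 = (((-2 - 4) - 6) - 30)**2 = ((-6 - 6) - 30)**2 = (-12 - 30)**2 = (-42)**2 = 1764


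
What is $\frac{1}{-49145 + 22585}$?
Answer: $- \frac{1}{26560} \approx -3.7651 \cdot 10^{-5}$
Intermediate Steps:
$\frac{1}{-49145 + 22585} = \frac{1}{-26560} = - \frac{1}{26560}$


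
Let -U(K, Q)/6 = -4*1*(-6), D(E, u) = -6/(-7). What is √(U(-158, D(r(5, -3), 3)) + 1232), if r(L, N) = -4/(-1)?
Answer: 8*√17 ≈ 32.985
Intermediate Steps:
r(L, N) = 4 (r(L, N) = -4*(-1) = 4)
D(E, u) = 6/7 (D(E, u) = -6*(-⅐) = 6/7)
U(K, Q) = -144 (U(K, Q) = -6*(-4*1)*(-6) = -(-24)*(-6) = -6*24 = -144)
√(U(-158, D(r(5, -3), 3)) + 1232) = √(-144 + 1232) = √1088 = 8*√17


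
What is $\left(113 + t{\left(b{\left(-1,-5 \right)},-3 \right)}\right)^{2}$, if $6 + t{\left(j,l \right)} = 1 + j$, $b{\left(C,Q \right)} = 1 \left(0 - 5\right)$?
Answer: $10609$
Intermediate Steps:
$b{\left(C,Q \right)} = -5$ ($b{\left(C,Q \right)} = 1 \left(-5\right) = -5$)
$t{\left(j,l \right)} = -5 + j$ ($t{\left(j,l \right)} = -6 + \left(1 + j\right) = -5 + j$)
$\left(113 + t{\left(b{\left(-1,-5 \right)},-3 \right)}\right)^{2} = \left(113 - 10\right)^{2} = 103^{2} = 10609$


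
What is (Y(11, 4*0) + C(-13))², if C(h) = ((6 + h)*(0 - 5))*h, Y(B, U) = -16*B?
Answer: 398161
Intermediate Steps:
C(h) = h*(-30 - 5*h) (C(h) = ((6 + h)*(-5))*h = (-30 - 5*h)*h = h*(-30 - 5*h))
(Y(11, 4*0) + C(-13))² = (-16*11 - 5*(-13)*(6 - 13))² = (-176 - 5*(-13)*(-7))² = (-176 - 455)² = (-631)² = 398161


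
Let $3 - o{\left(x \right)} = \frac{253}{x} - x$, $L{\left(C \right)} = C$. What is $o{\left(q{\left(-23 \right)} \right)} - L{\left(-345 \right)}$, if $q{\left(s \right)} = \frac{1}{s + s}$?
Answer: $\frac{551355}{46} \approx 11986.0$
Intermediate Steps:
$q{\left(s \right)} = \frac{1}{2 s}$
$o{\left(x \right)} = 3 + x - \frac{253}{x}$ ($o{\left(x \right)} = 3 - \left(\frac{253}{x} - x\right) = 3 - \left(- x + \frac{253}{x}\right) = 3 + \left(x - \frac{253}{x}\right) = 3 + x - \frac{253}{x}$)
$o{\left(q{\left(-23 \right)} \right)} - L{\left(-345 \right)} = \left(3 + \frac{1}{2 \left(-23\right)} - \frac{253}{\frac{1}{2} \frac{1}{-23}}\right) - -345 = \left(3 + \frac{1}{2} \left(- \frac{1}{23}\right) - \frac{253}{\frac{1}{2} \left(- \frac{1}{23}\right)}\right) + 345 = \left(3 - \frac{1}{46} - \frac{253}{- \frac{1}{46}}\right) + 345 = \left(3 - \frac{1}{46} - -11638\right) + 345 = \left(3 - \frac{1}{46} + 11638\right) + 345 = \frac{535485}{46} + 345 = \frac{551355}{46}$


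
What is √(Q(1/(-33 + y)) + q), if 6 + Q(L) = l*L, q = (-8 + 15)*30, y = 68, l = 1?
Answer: √249935/35 ≈ 14.284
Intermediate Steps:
q = 210 (q = 7*30 = 210)
Q(L) = -6 + L (Q(L) = -6 + 1*L = -6 + L)
√(Q(1/(-33 + y)) + q) = √((-6 + 1/(-33 + 68)) + 210) = √((-6 + 1/35) + 210) = √(-209/35 + 210) = √(7141/35) = √249935/35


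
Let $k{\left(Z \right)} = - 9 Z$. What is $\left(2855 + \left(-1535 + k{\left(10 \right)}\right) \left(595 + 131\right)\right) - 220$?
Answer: $-1177115$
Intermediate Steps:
$\left(2855 + \left(-1535 + k{\left(10 \right)}\right) \left(595 + 131\right)\right) - 220 = \left(2855 + \left(-1535 - 90\right) \left(595 + 131\right)\right) - 220 = \left(2855 + \left(-1535 - 90\right) 726\right) - 220 = \left(2855 - 1179750\right) - 220 = -1176895 - 220 = -1177115$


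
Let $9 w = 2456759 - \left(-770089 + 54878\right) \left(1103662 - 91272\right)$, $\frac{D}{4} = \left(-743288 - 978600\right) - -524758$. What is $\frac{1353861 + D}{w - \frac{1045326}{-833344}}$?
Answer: $- \frac{12880136113632}{301701745508032895} \approx -4.2692 \cdot 10^{-5}$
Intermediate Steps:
$D = -4788520$ ($D = 4 \left(\left(-743288 - 978600\right) - -524758\right) = 4 \left(-1721888 + 524758\right) = 4 \left(-1197130\right) = -4788520$)
$w = \frac{724074921049}{9}$ ($w = \frac{2456759 - \left(-770089 + 54878\right) \left(1103662 - 91272\right)}{9} = \frac{2456759 - \left(-715211\right) 1012390}{9} = \frac{2456759 - -724072464290}{9} = \frac{2456759 + 724072464290}{9} = \frac{1}{9} \cdot 724074921049 = \frac{724074921049}{9} \approx 8.0453 \cdot 10^{10}$)
$\frac{1353861 + D}{w - \frac{1045326}{-833344}} = \frac{1353861 - 4788520}{\frac{724074921049}{9} - \frac{1045326}{-833344}} = - \frac{3434659}{\frac{724074921049}{9} - - \frac{522663}{416672}} = - \frac{3434659}{\frac{724074921049}{9} + \frac{522663}{416672}} = - \frac{3434659}{\frac{301701745508032895}{3750048}} = \left(-3434659\right) \frac{3750048}{301701745508032895} = - \frac{12880136113632}{301701745508032895}$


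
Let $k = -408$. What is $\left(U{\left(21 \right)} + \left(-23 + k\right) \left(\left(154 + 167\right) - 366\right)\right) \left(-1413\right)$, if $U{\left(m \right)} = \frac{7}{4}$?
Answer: $- \frac{109630431}{4} \approx -2.7408 \cdot 10^{7}$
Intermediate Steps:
$U{\left(m \right)} = \frac{7}{4}$ ($U{\left(m \right)} = 7 \cdot \frac{1}{4} = \frac{7}{4}$)
$\left(U{\left(21 \right)} + \left(-23 + k\right) \left(\left(154 + 167\right) - 366\right)\right) \left(-1413\right) = \left(\frac{7}{4} + \left(-23 - 408\right) \left(\left(154 + 167\right) - 366\right)\right) \left(-1413\right) = \left(\frac{7}{4} - 431 \left(321 - 366\right)\right) \left(-1413\right) = \left(\frac{7}{4} - -19395\right) \left(-1413\right) = \left(\frac{7}{4} + 19395\right) \left(-1413\right) = \frac{77587}{4} \left(-1413\right) = - \frac{109630431}{4}$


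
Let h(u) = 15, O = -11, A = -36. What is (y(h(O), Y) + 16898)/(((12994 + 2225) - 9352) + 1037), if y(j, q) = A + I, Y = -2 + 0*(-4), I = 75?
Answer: 16937/6904 ≈ 2.4532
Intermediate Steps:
Y = -2 (Y = -2 + 0 = -2)
y(j, q) = 39 (y(j, q) = -36 + 75 = 39)
(y(h(O), Y) + 16898)/(((12994 + 2225) - 9352) + 1037) = (39 + 16898)/(((12994 + 2225) - 9352) + 1037) = 16937/((15219 - 9352) + 1037) = 16937/(5867 + 1037) = 16937/6904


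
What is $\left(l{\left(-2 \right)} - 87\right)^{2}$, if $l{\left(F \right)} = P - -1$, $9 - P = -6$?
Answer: $5041$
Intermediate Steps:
$P = 15$ ($P = 9 - -6 = 9 + 6 = 15$)
$l{\left(F \right)} = 16$ ($l{\left(F \right)} = 15 - -1 = 15 + 1 = 16$)
$\left(l{\left(-2 \right)} - 87\right)^{2} = \left(16 - 87\right)^{2} = \left(-71\right)^{2} = 5041$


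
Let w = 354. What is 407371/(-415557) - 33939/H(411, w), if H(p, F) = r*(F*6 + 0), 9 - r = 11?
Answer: 1374786335/196142904 ≈ 7.0091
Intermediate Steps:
r = -2 (r = 9 - 1*11 = 9 - 11 = -2)
H(p, F) = -12*F (H(p, F) = -2*(F*6 + 0) = -2*(6*F + 0) = -12*F)
407371/(-415557) - 33939/H(411, w) = 407371/(-415557) - 33939/((-12*354)) = 407371*(-1/415557) - 33939/(-4248) = -407371/415557 - 33939*(-1/4248) = -407371/415557 + 3771/472 = 1374786335/196142904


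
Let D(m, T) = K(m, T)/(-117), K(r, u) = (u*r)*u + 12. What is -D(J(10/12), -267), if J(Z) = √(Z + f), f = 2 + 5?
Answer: 4/39 + 7921*√282/78 ≈ 1705.4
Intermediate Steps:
K(r, u) = 12 + r*u² (K(r, u) = (r*u)*u + 12 = r*u² + 12 = 12 + r*u²)
f = 7
J(Z) = √(7 + Z) (J(Z) = √(Z + 7) = √(7 + Z))
D(m, T) = -4/39 - m*T²/117 (D(m, T) = (12 + m*T²)/(-117) = (12 + m*T²)*(-1/117) = -4/39 - m*T²/117)
-D(J(10/12), -267) = -(-4/39 - 1/117*√(7 + 10/12)*(-267)²) = -(-4/39 - 1/117*√(7 + 10*(1/12))*71289) = -(-4/39 - 1/117*√(7 + ⅚)*71289) = -(-4/39 - 1/117*√(47/6)*71289) = -(-4/39 - 1/117*√282/6*71289) = -(-4/39 - 7921*√282/78) = 4/39 + 7921*√282/78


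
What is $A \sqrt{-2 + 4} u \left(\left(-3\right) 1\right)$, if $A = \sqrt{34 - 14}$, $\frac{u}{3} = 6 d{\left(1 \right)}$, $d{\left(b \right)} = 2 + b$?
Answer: $- 324 \sqrt{10} \approx -1024.6$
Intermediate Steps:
$u = 54$ ($u = 3 \cdot 6 \left(2 + 1\right) = 3 \cdot 6 \cdot 3 = 3 \cdot 18 = 54$)
$A = 2 \sqrt{5}$ ($A = \sqrt{20} = 2 \sqrt{5} \approx 4.4721$)
$A \sqrt{-2 + 4} u \left(\left(-3\right) 1\right) = 2 \sqrt{5} \sqrt{-2 + 4} \cdot 54 \left(\left(-3\right) 1\right) = 2 \sqrt{5} \sqrt{2} \cdot 54 \left(-3\right) = 2 \sqrt{5} \cdot 54 \sqrt{2} \left(-3\right) = 2 \sqrt{5} \left(- 162 \sqrt{2}\right) = - 324 \sqrt{10}$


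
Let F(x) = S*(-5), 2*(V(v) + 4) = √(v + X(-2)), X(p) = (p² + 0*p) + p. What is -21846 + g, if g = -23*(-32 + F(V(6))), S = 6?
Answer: -20420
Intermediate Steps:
X(p) = p + p² (X(p) = (p² + 0) + p = p² + p = p + p²)
V(v) = -4 + √(2 + v)/2 (V(v) = -4 + √(v - 2*(1 - 2))/2 = -4 + √(v - 2*(-1))/2 = -4 + √(v + 2)/2 = -4 + √(2 + v)/2)
F(x) = -30 (F(x) = 6*(-5) = -30)
g = 1426 (g = -23*(-32 - 30) = -23*(-62) = 1426)
-21846 + g = -21846 + 1426 = -20420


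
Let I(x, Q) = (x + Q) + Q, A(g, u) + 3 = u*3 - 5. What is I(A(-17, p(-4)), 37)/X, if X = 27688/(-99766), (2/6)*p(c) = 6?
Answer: -1496490/3461 ≈ -432.39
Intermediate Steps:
p(c) = 18 (p(c) = 3*6 = 18)
X = -13844/49883 (X = 27688*(-1/99766) = -13844/49883 ≈ -0.27753)
A(g, u) = -8 + 3*u (A(g, u) = -3 + (u*3 - 5) = -3 + (3*u - 5) = -3 + (-5 + 3*u) = -8 + 3*u)
I(x, Q) = x + 2*Q (I(x, Q) = (Q + x) + Q = x + 2*Q)
I(A(-17, p(-4)), 37)/X = ((-8 + 3*18) + 2*37)/(-13844/49883) = ((-8 + 54) + 74)*(-49883/13844) = (46 + 74)*(-49883/13844) = 120*(-49883/13844) = -1496490/3461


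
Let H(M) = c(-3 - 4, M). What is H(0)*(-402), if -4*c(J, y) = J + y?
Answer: -1407/2 ≈ -703.50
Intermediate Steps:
c(J, y) = -J/4 - y/4 (c(J, y) = -(J + y)/4 = -J/4 - y/4)
H(M) = 7/4 - M/4 (H(M) = -(-3 - 4)/4 - M/4 = -1/4*(-7) - M/4 = 7/4 - M/4)
H(0)*(-402) = (7/4 - 1/4*0)*(-402) = (7/4 + 0)*(-402) = (7/4)*(-402) = -1407/2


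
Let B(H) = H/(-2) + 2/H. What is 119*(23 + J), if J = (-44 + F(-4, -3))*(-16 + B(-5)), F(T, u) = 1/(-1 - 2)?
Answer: 2282063/30 ≈ 76069.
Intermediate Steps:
B(H) = 2/H - H/2 (B(H) = H*(-½) + 2/H = -H/2 + 2/H = 2/H - H/2)
F(T, u) = -⅓ (F(T, u) = 1/(-3) = -⅓)
J = 18487/30 (J = (-44 - ⅓)*(-16 + (2/(-5) - ½*(-5))) = -133*(-16 + (2*(-⅕) + 5/2))/3 = -133*(-16 + (-⅖ + 5/2))/3 = -133*(-16 + 21/10)/3 = -133/3*(-139/10) = 18487/30 ≈ 616.23)
119*(23 + J) = 119*(23 + 18487/30) = 119*(19177/30) = 2282063/30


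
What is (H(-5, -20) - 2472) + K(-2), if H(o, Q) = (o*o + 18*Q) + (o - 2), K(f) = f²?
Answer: -2810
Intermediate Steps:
H(o, Q) = -2 + o + o² + 18*Q (H(o, Q) = (o² + 18*Q) + (-2 + o) = -2 + o + o² + 18*Q)
(H(-5, -20) - 2472) + K(-2) = ((-2 - 5 + (-5)² + 18*(-20)) - 2472) + (-2)² = ((-2 - 5 + 25 - 360) - 2472) + 4 = (-342 - 2472) + 4 = -2814 + 4 = -2810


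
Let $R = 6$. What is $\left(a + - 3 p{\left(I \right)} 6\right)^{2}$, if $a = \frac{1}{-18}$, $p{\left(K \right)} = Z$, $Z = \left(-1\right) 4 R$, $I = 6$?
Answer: $\frac{60450625}{324} \approx 1.8658 \cdot 10^{5}$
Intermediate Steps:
$Z = -24$ ($Z = \left(-1\right) 4 \cdot 6 = \left(-4\right) 6 = -24$)
$p{\left(K \right)} = -24$
$a = - \frac{1}{18} \approx -0.055556$
$\left(a + - 3 p{\left(I \right)} 6\right)^{2} = \left(- \frac{1}{18} + \left(-3\right) \left(-24\right) 6\right)^{2} = \left(- \frac{1}{18} + 72 \cdot 6\right)^{2} = \left(- \frac{1}{18} + 432\right)^{2} = \left(\frac{7775}{18}\right)^{2} = \frac{60450625}{324}$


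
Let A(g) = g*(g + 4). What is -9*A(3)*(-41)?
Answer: 7749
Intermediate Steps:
A(g) = g*(4 + g)
-9*A(3)*(-41) = -27*(4 + 3)*(-41) = -27*7*(-41) = -9*21*(-41) = -189*(-41) = 7749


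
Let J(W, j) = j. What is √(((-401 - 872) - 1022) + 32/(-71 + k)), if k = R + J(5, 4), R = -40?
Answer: I*√26278879/107 ≈ 47.909*I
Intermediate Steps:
k = -36 (k = -40 + 4 = -36)
√(((-401 - 872) - 1022) + 32/(-71 + k)) = √(((-401 - 872) - 1022) + 32/(-71 - 36)) = √((-1273 - 1022) + 32/(-107)) = √(-2295 + 32*(-1/107)) = √(-2295 - 32/107) = √(-245597/107) = I*√26278879/107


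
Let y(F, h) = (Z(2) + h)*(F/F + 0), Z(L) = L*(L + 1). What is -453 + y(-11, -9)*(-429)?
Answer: 834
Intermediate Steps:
Z(L) = L*(1 + L)
y(F, h) = 6 + h (y(F, h) = (2*(1 + 2) + h)*(F/F + 0) = (2*3 + h)*(1 + 0) = (6 + h)*1 = 6 + h)
-453 + y(-11, -9)*(-429) = -453 + (6 - 9)*(-429) = -453 - 3*(-429) = -453 + 1287 = 834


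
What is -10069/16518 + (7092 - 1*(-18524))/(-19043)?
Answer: -614869055/314552274 ≈ -1.9547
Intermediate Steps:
-10069/16518 + (7092 - 1*(-18524))/(-19043) = -10069*1/16518 + (7092 + 18524)*(-1/19043) = -10069/16518 + 25616*(-1/19043) = -10069/16518 - 25616/19043 = -614869055/314552274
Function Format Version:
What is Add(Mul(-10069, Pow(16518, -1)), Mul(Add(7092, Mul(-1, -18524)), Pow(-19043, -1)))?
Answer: Rational(-614869055, 314552274) ≈ -1.9547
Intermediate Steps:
Add(Mul(-10069, Pow(16518, -1)), Mul(Add(7092, Mul(-1, -18524)), Pow(-19043, -1))) = Add(Mul(-10069, Rational(1, 16518)), Mul(Add(7092, 18524), Rational(-1, 19043))) = Add(Rational(-10069, 16518), Mul(25616, Rational(-1, 19043))) = Add(Rational(-10069, 16518), Rational(-25616, 19043)) = Rational(-614869055, 314552274)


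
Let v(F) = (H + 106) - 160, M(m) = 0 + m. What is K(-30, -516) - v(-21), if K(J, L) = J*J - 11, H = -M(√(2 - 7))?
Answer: 943 + I*√5 ≈ 943.0 + 2.2361*I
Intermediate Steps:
M(m) = m
H = -I*√5 (H = -√(2 - 7) = -√(-5) = -I*√5 ≈ -2.2361*I)
K(J, L) = -11 + J² (K(J, L) = J² - 11 = -11 + J²)
v(F) = -54 - I*√5 (v(F) = (-I*√5 + 106) - 160 = (106 - I*√5) - 160 = -54 - I*√5)
K(-30, -516) - v(-21) = (-11 + (-30)²) - (-54 - I*√5) = (-11 + 900) + (54 + I*√5) = 889 + (54 + I*√5) = 943 + I*√5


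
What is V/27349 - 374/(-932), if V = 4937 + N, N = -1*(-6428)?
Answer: 10410353/12744634 ≈ 0.81684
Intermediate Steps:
N = 6428
V = 11365 (V = 4937 + 6428 = 11365)
V/27349 - 374/(-932) = 11365/27349 - 374/(-932) = 11365*(1/27349) - 374*(-1/932) = 11365/27349 + 187/466 = 10410353/12744634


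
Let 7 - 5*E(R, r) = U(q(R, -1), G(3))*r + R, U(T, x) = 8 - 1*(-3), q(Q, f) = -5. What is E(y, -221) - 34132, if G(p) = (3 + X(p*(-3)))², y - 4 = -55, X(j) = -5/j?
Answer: -168171/5 ≈ -33634.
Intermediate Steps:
y = -51 (y = 4 - 55 = -51)
G(p) = (3 + 5/(3*p))² (G(p) = (3 - 5*(-1/(3*p)))² = (3 - (-5)/(3*p))² = (3 + 5/(3*p))²)
U(T, x) = 11 (U(T, x) = 8 + 3 = 11)
E(R, r) = 7/5 - 11*r/5 - R/5 (E(R, r) = 7/5 - (11*r + R)/5 = 7/5 - (R + 11*r)/5 = 7/5 + (-11*r/5 - R/5) = 7/5 - 11*r/5 - R/5)
E(y, -221) - 34132 = (7/5 - 11/5*(-221) - ⅕*(-51)) - 34132 = (7/5 + 2431/5 + 51/5) - 34132 = 2489/5 - 34132 = -168171/5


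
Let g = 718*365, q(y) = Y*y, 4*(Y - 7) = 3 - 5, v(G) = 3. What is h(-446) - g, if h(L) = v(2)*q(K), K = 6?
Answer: -261953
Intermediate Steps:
Y = 13/2 (Y = 7 + (3 - 5)/4 = 7 + (¼)*(-2) = 7 - ½ = 13/2 ≈ 6.5000)
q(y) = 13*y/2
h(L) = 117 (h(L) = 3*((13/2)*6) = 3*39 = 117)
g = 262070
h(-446) - g = 117 - 1*262070 = 117 - 262070 = -261953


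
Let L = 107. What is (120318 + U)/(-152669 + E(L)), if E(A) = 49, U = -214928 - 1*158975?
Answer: 50717/30524 ≈ 1.6615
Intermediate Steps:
U = -373903 (U = -214928 - 158975 = -373903)
(120318 + U)/(-152669 + E(L)) = (120318 - 373903)/(-152669 + 49) = -253585/(-152620) = -253585*(-1/152620) = 50717/30524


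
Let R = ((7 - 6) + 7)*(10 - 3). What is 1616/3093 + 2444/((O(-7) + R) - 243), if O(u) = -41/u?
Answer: -12716489/980481 ≈ -12.970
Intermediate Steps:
R = 56 (R = (1 + 7)*7 = 8*7 = 56)
1616/3093 + 2444/((O(-7) + R) - 243) = 1616/3093 + 2444/((-41/(-7) + 56) - 243) = 1616*(1/3093) + 2444/((-41*(-⅐) + 56) - 243) = 1616/3093 + 2444/((41/7 + 56) - 243) = 1616/3093 + 2444/(433/7 - 243) = 1616/3093 + 2444/(-1268/7) = 1616/3093 + 2444*(-7/1268) = 1616/3093 - 4277/317 = -12716489/980481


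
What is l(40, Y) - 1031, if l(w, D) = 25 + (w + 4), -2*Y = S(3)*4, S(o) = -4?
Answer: -962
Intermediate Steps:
Y = 8 (Y = -(-2)*4 = -1/2*(-16) = 8)
l(w, D) = 29 + w (l(w, D) = 25 + (4 + w) = 29 + w)
l(40, Y) - 1031 = (29 + 40) - 1031 = 69 - 1031 = -962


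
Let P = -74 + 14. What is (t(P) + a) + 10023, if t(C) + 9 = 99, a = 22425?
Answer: 32538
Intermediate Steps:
P = -60
t(C) = 90 (t(C) = -9 + 99 = 90)
(t(P) + a) + 10023 = (90 + 22425) + 10023 = 22515 + 10023 = 32538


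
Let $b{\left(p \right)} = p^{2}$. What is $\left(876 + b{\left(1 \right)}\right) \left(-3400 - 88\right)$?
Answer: $-3058976$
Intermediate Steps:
$\left(876 + b{\left(1 \right)}\right) \left(-3400 - 88\right) = \left(876 + 1^{2}\right) \left(-3400 - 88\right) = \left(876 + 1\right) \left(-3488\right) = 877 \left(-3488\right) = -3058976$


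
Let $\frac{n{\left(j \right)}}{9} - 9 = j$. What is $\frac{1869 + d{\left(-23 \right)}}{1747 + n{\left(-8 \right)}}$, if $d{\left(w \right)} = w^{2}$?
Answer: $\frac{1199}{878} \approx 1.3656$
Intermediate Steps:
$n{\left(j \right)} = 81 + 9 j$
$\frac{1869 + d{\left(-23 \right)}}{1747 + n{\left(-8 \right)}} = \frac{1869 + \left(-23\right)^{2}}{1747 + \left(81 + 9 \left(-8\right)\right)} = \frac{1869 + 529}{1747 + \left(81 - 72\right)} = \frac{2398}{1747 + 9} = \frac{2398}{1756} = 2398 \cdot \frac{1}{1756} = \frac{1199}{878}$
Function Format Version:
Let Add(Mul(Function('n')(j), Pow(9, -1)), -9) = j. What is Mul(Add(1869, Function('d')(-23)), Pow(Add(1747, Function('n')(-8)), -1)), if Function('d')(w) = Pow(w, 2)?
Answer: Rational(1199, 878) ≈ 1.3656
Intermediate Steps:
Function('n')(j) = Add(81, Mul(9, j))
Mul(Add(1869, Function('d')(-23)), Pow(Add(1747, Function('n')(-8)), -1)) = Mul(Add(1869, Pow(-23, 2)), Pow(Add(1747, Add(81, Mul(9, -8))), -1)) = Mul(Add(1869, 529), Pow(Add(1747, Add(81, -72)), -1)) = Mul(2398, Pow(Add(1747, 9), -1)) = Mul(2398, Pow(1756, -1)) = Mul(2398, Rational(1, 1756)) = Rational(1199, 878)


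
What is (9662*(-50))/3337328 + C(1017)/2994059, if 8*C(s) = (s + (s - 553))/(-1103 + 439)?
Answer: -480215036674223/3317396102204864 ≈ -0.14476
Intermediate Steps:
C(s) = 553/5312 - s/2656 (C(s) = ((s + (s - 553))/(-1103 + 439))/8 = ((s + (-553 + s))/(-664))/8 = ((-553 + 2*s)*(-1/664))/8 = (553/664 - s/332)/8 = 553/5312 - s/2656)
(9662*(-50))/3337328 + C(1017)/2994059 = (9662*(-50))/3337328 + (553/5312 - 1/2656*1017)/2994059 = -483100*1/3337328 + (553/5312 - 1017/2656)*(1/2994059) = -120775/834332 - 1481/5312*1/2994059 = -120775/834332 - 1481/15904441408 = -480215036674223/3317396102204864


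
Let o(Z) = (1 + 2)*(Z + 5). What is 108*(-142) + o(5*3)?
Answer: -15276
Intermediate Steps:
o(Z) = 15 + 3*Z (o(Z) = 3*(5 + Z) = 15 + 3*Z)
108*(-142) + o(5*3) = 108*(-142) + (15 + 3*(5*3)) = -15336 + (15 + 3*15) = -15336 + (15 + 45) = -15336 + 60 = -15276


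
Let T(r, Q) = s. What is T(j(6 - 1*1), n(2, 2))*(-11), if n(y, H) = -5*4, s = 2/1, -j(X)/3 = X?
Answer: -22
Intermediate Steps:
j(X) = -3*X
s = 2 (s = 2*1 = 2)
n(y, H) = -20
T(r, Q) = 2
T(j(6 - 1*1), n(2, 2))*(-11) = 2*(-11) = -22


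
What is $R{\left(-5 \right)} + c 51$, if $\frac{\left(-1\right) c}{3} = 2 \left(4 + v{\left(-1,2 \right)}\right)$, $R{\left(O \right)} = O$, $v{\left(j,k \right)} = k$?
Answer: $-1841$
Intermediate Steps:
$c = -36$ ($c = - 3 \cdot 2 \left(4 + 2\right) = - 3 \cdot 2 \cdot 6 = \left(-3\right) 12 = -36$)
$R{\left(-5 \right)} + c 51 = -5 - 1836 = -1841$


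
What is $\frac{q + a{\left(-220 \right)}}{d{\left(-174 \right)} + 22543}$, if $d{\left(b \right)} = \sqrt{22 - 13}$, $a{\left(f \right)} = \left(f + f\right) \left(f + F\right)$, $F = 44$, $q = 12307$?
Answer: $\frac{89747}{22546} \approx 3.9806$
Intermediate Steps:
$a{\left(f \right)} = 2 f \left(44 + f\right)$ ($a{\left(f \right)} = \left(f + f\right) \left(f + 44\right) = 2 f \left(44 + f\right)$)
$d{\left(b \right)} = 3$ ($d{\left(b \right)} = \sqrt{9} = 3$)
$\frac{q + a{\left(-220 \right)}}{d{\left(-174 \right)} + 22543} = \frac{12307 + 2 \left(-220\right) \left(44 - 220\right)}{3 + 22543} = \frac{12307 + 2 \left(-220\right) \left(-176\right)}{22546} = \left(12307 + 77440\right) \frac{1}{22546} = 89747 \cdot \frac{1}{22546} = \frac{89747}{22546}$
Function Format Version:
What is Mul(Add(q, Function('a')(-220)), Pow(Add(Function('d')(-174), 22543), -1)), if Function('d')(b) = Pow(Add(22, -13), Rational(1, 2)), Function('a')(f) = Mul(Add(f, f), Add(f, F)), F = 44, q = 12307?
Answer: Rational(89747, 22546) ≈ 3.9806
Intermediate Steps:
Function('a')(f) = Mul(2, f, Add(44, f)) (Function('a')(f) = Mul(Add(f, f), Add(f, 44)) = Mul(Mul(2, f), Add(44, f)) = Mul(2, f, Add(44, f)))
Function('d')(b) = 3 (Function('d')(b) = Pow(9, Rational(1, 2)) = 3)
Mul(Add(q, Function('a')(-220)), Pow(Add(Function('d')(-174), 22543), -1)) = Mul(Add(12307, Mul(2, -220, Add(44, -220))), Pow(Add(3, 22543), -1)) = Mul(Add(12307, Mul(2, -220, -176)), Pow(22546, -1)) = Mul(Add(12307, 77440), Rational(1, 22546)) = Mul(89747, Rational(1, 22546)) = Rational(89747, 22546)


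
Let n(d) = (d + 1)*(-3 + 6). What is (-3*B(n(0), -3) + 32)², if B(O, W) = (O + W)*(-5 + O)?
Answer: 1024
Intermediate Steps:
n(d) = 3 + 3*d (n(d) = (1 + d)*3 = 3 + 3*d)
B(O, W) = (-5 + O)*(O + W)
(-3*B(n(0), -3) + 32)² = (-3*((3 + 3*0)² - 5*(3 + 3*0) - 5*(-3) + (3 + 3*0)*(-3)) + 32)² = (-3*((3 + 0)² - 5*(3 + 0) + 15 + (3 + 0)*(-3)) + 32)² = (-3*(3² - 5*3 + 15 + 3*(-3)) + 32)² = (-3*(9 - 15 + 15 - 9) + 32)² = (-3*0 + 32)² = (0 + 32)² = 32² = 1024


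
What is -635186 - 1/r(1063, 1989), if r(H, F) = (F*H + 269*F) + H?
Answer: -1683503961447/2650411 ≈ -6.3519e+5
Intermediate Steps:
r(H, F) = H + 269*F + F*H (r(H, F) = (269*F + F*H) + H = H + 269*F + F*H)
-635186 - 1/r(1063, 1989) = -635186 - 1/(1063 + 269*1989 + 1989*1063) = -635186 - 1/(1063 + 535041 + 2114307) = -635186 - 1/2650411 = -1683503961447/2650411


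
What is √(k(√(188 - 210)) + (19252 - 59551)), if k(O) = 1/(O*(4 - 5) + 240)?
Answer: √((-9671759 + 40299*I*√22)/(240 - I*√22)) ≈ 0.e-7 + 200.75*I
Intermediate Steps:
k(O) = 1/(240 - O) (k(O) = 1/(O*(-1) + 240) = 1/(-O + 240) = 1/(240 - O))
√(k(√(188 - 210)) + (19252 - 59551)) = √(-1/(-240 + √(188 - 210)) + (19252 - 59551)) = √(-1/(-240 + √(-22)) - 40299) = √(-1/(-240 + I*√22) - 40299) = √(-40299 - 1/(-240 + I*√22))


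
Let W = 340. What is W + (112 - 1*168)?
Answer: 284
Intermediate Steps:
W + (112 - 1*168) = 340 + (112 - 1*168) = 340 + (112 - 168) = 340 - 56 = 284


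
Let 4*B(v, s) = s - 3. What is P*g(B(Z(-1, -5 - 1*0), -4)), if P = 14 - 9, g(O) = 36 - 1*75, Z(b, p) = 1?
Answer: -195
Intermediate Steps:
B(v, s) = -¾ + s/4 (B(v, s) = (s - 3)/4 = (-3 + s)/4 = -¾ + s/4)
g(O) = -39 (g(O) = 36 - 75 = -39)
P = 5
P*g(B(Z(-1, -5 - 1*0), -4)) = 5*(-39) = -195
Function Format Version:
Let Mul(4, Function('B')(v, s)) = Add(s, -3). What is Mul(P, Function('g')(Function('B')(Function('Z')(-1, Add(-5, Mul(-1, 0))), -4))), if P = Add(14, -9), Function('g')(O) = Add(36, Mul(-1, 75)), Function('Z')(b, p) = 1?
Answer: -195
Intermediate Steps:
Function('B')(v, s) = Add(Rational(-3, 4), Mul(Rational(1, 4), s)) (Function('B')(v, s) = Mul(Rational(1, 4), Add(s, -3)) = Mul(Rational(1, 4), Add(-3, s)) = Add(Rational(-3, 4), Mul(Rational(1, 4), s)))
Function('g')(O) = -39 (Function('g')(O) = Add(36, -75) = -39)
P = 5
Mul(P, Function('g')(Function('B')(Function('Z')(-1, Add(-5, Mul(-1, 0))), -4))) = Mul(5, -39) = -195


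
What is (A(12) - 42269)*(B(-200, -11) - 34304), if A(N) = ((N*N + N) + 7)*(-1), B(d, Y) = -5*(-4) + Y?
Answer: 1455205440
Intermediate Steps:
B(d, Y) = 20 + Y
A(N) = -7 - N - N**2 (A(N) = ((N**2 + N) + 7)*(-1) = ((N + N**2) + 7)*(-1) = (7 + N + N**2)*(-1) = -7 - N - N**2)
(A(12) - 42269)*(B(-200, -11) - 34304) = ((-7 - 1*12 - 1*12**2) - 42269)*((20 - 11) - 34304) = ((-7 - 12 - 1*144) - 42269)*(9 - 34304) = ((-7 - 12 - 144) - 42269)*(-34295) = (-163 - 42269)*(-34295) = -42432*(-34295) = 1455205440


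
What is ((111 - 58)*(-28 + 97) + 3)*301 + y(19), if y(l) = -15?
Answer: 1101645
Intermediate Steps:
((111 - 58)*(-28 + 97) + 3)*301 + y(19) = ((111 - 58)*(-28 + 97) + 3)*301 - 15 = (53*69 + 3)*301 - 15 = (3657 + 3)*301 - 15 = 3660*301 - 15 = 1101660 - 15 = 1101645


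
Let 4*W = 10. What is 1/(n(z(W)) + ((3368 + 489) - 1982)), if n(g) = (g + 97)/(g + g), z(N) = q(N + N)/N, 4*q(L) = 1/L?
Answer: 2/8601 ≈ 0.00023253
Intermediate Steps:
W = 5/2 (W = (¼)*10 = 5/2 ≈ 2.5000)
q(L) = 1/(4*L)
z(N) = 1/(8*N²) (z(N) = (1/(4*(N + N)))/N = (1/(4*((2*N))))/N = ((1/(2*N))/4)/N = (1/(8*N))/N = 1/(8*N²))
n(g) = (97 + g)/(2*g) (n(g) = (97 + g)/((2*g)) = (97 + g)*(1/(2*g)) = (97 + g)/(2*g))
1/(n(z(W)) + ((3368 + 489) - 1982)) = 1/((97 + 1/(8*(5/2)²))/(2*((1/(8*(5/2)²)))) + ((3368 + 489) - 1982)) = 1/((97 + (⅛)*(4/25))/(2*(((⅛)*(4/25)))) + (3857 - 1982)) = 1/((97 + 1/50)/(2*(1/50)) + 1875) = 1/((½)*50*(4851/50) + 1875) = 1/(4851/2 + 1875) = 1/(8601/2) = 2/8601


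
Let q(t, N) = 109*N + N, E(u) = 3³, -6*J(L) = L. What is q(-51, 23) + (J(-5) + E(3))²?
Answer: 118969/36 ≈ 3304.7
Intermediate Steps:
J(L) = -L/6
E(u) = 27
q(t, N) = 110*N
q(-51, 23) + (J(-5) + E(3))² = 110*23 + (-⅙*(-5) + 27)² = 2530 + (⅚ + 27)² = 2530 + (167/6)² = 2530 + 27889/36 = 118969/36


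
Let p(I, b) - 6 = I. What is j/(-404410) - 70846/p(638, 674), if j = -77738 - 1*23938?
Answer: -193144267/1759730 ≈ -109.76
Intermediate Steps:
j = -101676 (j = -77738 - 23938 = -101676)
p(I, b) = 6 + I
j/(-404410) - 70846/p(638, 674) = -101676/(-404410) - 70846/(6 + 638) = -101676*(-1/404410) - 70846/644 = 1374/5465 - 70846*1/644 = 1374/5465 - 35423/322 = -193144267/1759730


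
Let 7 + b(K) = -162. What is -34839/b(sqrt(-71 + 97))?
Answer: 34839/169 ≈ 206.15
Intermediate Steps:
b(K) = -169 (b(K) = -7 - 162 = -169)
-34839/b(sqrt(-71 + 97)) = -34839/(-169) = -34839*(-1/169) = 34839/169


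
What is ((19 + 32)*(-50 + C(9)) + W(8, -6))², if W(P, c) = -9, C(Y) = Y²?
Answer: 2471184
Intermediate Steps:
((19 + 32)*(-50 + C(9)) + W(8, -6))² = ((19 + 32)*(-50 + 9²) - 9)² = (51*(-50 + 81) - 9)² = (51*31 - 9)² = (1581 - 9)² = 1572² = 2471184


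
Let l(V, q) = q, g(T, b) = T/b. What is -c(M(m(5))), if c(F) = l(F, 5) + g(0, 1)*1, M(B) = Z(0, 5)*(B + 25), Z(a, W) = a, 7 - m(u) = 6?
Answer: -5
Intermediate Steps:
m(u) = 1 (m(u) = 7 - 1*6 = 7 - 6 = 1)
M(B) = 0 (M(B) = 0*(B + 25) = 0*(25 + B) = 0)
c(F) = 5 (c(F) = 5 + (0/1)*1 = 5 + (0*1)*1 = 5 + 0*1 = 5 + 0 = 5)
-c(M(m(5))) = -1*5 = -5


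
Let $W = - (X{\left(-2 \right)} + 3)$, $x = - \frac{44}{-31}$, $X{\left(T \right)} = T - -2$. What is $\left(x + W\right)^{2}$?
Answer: $\frac{2401}{961} \approx 2.4984$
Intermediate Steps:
$X{\left(T \right)} = 2 + T$ ($X{\left(T \right)} = T + 2 = 2 + T$)
$x = \frac{44}{31}$ ($x = \left(-44\right) \left(- \frac{1}{31}\right) = \frac{44}{31} \approx 1.4194$)
$W = -3$ ($W = - (\left(2 - 2\right) + 3) = - (0 + 3) = \left(-1\right) 3 = -3$)
$\left(x + W\right)^{2} = \left(\frac{44}{31} - 3\right)^{2} = \left(- \frac{49}{31}\right)^{2} = \frac{2401}{961}$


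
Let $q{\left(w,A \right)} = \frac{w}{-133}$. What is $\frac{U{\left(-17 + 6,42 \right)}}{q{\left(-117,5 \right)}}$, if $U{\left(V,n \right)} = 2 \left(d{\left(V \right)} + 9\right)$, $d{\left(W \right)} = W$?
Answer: $- \frac{532}{117} \approx -4.547$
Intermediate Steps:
$q{\left(w,A \right)} = - \frac{w}{133}$ ($q{\left(w,A \right)} = w \left(- \frac{1}{133}\right) = - \frac{w}{133}$)
$U{\left(V,n \right)} = 18 + 2 V$ ($U{\left(V,n \right)} = 2 \left(V + 9\right) = 2 \left(9 + V\right) = 18 + 2 V$)
$\frac{U{\left(-17 + 6,42 \right)}}{q{\left(-117,5 \right)}} = \frac{18 + 2 \left(-17 + 6\right)}{\left(- \frac{1}{133}\right) \left(-117\right)} = \frac{18 + 2 \left(-11\right)}{\frac{117}{133}} = \left(18 - 22\right) \frac{133}{117} = \left(-4\right) \frac{133}{117} = - \frac{532}{117}$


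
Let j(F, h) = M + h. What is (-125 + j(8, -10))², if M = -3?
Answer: 19044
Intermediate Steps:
j(F, h) = -3 + h
(-125 + j(8, -10))² = (-125 + (-3 - 10))² = (-125 - 13)² = (-138)² = 19044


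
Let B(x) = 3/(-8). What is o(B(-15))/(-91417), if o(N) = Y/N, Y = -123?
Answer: -328/91417 ≈ -0.0035880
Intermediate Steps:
B(x) = -3/8 (B(x) = 3*(-1/8) = -3/8)
o(N) = -123/N
o(B(-15))/(-91417) = -123/(-3/8)/(-91417) = -123*(-8/3)*(-1/91417) = 328*(-1/91417) = -328/91417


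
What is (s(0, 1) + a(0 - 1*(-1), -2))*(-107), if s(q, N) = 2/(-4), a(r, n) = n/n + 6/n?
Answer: 535/2 ≈ 267.50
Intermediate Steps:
a(r, n) = 1 + 6/n
s(q, N) = -1/2 (s(q, N) = 2*(-1/4) = -1/2)
(s(0, 1) + a(0 - 1*(-1), -2))*(-107) = (-1/2 + (6 - 2)/(-2))*(-107) = (-1/2 - 1/2*4)*(-107) = (-1/2 - 2)*(-107) = -5/2*(-107) = 535/2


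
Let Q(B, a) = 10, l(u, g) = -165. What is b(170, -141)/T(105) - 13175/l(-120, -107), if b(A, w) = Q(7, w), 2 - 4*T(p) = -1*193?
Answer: 34343/429 ≈ 80.054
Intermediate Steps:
T(p) = 195/4 (T(p) = ½ - (-1)*193/4 = ½ - ¼*(-193) = ½ + 193/4 = 195/4)
b(A, w) = 10
b(170, -141)/T(105) - 13175/l(-120, -107) = 10/(195/4) - 13175/(-165) = 10*(4/195) - 13175*(-1/165) = 8/39 + 2635/33 = 34343/429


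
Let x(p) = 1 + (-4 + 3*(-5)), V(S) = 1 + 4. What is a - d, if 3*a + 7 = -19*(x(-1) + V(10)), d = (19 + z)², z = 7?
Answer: -596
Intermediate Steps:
V(S) = 5
x(p) = -18 (x(p) = 1 + (-4 - 15) = 1 - 19 = -18)
d = 676 (d = (19 + 7)² = 26² = 676)
a = 80 (a = -7/3 + (-19*(-18 + 5))/3 = -7/3 + (-19*(-13))/3 = -7/3 + (⅓)*247 = -7/3 + 247/3 = 80)
a - d = 80 - 1*676 = 80 - 676 = -596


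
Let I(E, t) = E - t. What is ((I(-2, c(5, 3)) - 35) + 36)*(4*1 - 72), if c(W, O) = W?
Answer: 408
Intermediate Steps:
((I(-2, c(5, 3)) - 35) + 36)*(4*1 - 72) = (((-2 - 1*5) - 35) + 36)*(4*1 - 72) = (((-2 - 5) - 35) + 36)*(4 - 72) = ((-7 - 35) + 36)*(-68) = (-42 + 36)*(-68) = -6*(-68) = 408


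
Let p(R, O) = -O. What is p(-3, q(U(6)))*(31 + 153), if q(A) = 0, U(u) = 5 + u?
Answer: 0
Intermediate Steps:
p(-3, q(U(6)))*(31 + 153) = (-1*0)*(31 + 153) = 0*184 = 0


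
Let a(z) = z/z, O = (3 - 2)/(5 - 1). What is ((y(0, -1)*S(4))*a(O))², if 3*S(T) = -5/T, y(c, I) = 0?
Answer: 0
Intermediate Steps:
S(T) = -5/(3*T) (S(T) = (-5/T)/3 = -5/(3*T))
O = ¼ (O = 1/4 = 1*(¼) = ¼ ≈ 0.25000)
a(z) = 1
((y(0, -1)*S(4))*a(O))² = ((0*(-5/3/4))*1)² = ((0*(-5/3*¼))*1)² = ((0*(-5/12))*1)² = (0*1)² = 0² = 0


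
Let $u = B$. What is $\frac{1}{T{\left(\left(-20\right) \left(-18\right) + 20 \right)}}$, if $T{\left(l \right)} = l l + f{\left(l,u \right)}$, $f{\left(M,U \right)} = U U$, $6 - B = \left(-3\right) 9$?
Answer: $\frac{1}{145489} \approx 6.8734 \cdot 10^{-6}$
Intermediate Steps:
$B = 33$ ($B = 6 - \left(-3\right) 9 = 6 - -27 = 6 + 27 = 33$)
$u = 33$
$f{\left(M,U \right)} = U^{2}$
$T{\left(l \right)} = 1089 + l^{2}$ ($T{\left(l \right)} = l l + 33^{2} = l^{2} + 1089 = 1089 + l^{2}$)
$\frac{1}{T{\left(\left(-20\right) \left(-18\right) + 20 \right)}} = \frac{1}{1089 + \left(\left(-20\right) \left(-18\right) + 20\right)^{2}} = \frac{1}{1089 + \left(360 + 20\right)^{2}} = \frac{1}{1089 + 380^{2}} = \frac{1}{1089 + 144400} = \frac{1}{145489}$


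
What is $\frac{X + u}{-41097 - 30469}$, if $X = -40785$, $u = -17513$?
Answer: $\frac{29149}{35783} \approx 0.8146$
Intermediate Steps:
$\frac{X + u}{-41097 - 30469} = \frac{-40785 - 17513}{-41097 - 30469} = - \frac{58298}{-71566} = \left(-58298\right) \left(- \frac{1}{71566}\right) = \frac{29149}{35783}$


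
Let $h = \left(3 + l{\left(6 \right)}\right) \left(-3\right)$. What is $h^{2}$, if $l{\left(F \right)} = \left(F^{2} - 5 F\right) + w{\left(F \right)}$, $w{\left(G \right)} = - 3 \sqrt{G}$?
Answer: $1215 - 486 \sqrt{6} \approx 24.548$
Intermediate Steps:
$l{\left(F \right)} = F^{2} - 5 F - 3 \sqrt{F}$ ($l{\left(F \right)} = \left(F^{2} - 5 F\right) - 3 \sqrt{F} = F^{2} - 5 F - 3 \sqrt{F}$)
$h = -27 + 9 \sqrt{6}$ ($h = \left(3 - \left(30 - 36 + 3 \sqrt{6}\right)\right) \left(-3\right) = \left(3 - \left(-6 + 3 \sqrt{6}\right)\right) \left(-3\right) = \left(3 + \left(6 - 3 \sqrt{6}\right)\right) \left(-3\right) = \left(9 - 3 \sqrt{6}\right) \left(-3\right) = -27 + 9 \sqrt{6} \approx -4.9546$)
$h^{2} = \left(-27 + 9 \sqrt{6}\right)^{2}$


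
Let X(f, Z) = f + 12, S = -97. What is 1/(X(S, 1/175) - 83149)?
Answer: -1/83234 ≈ -1.2014e-5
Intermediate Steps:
X(f, Z) = 12 + f
1/(X(S, 1/175) - 83149) = 1/((12 - 97) - 83149) = 1/(-85 - 83149) = 1/(-83234) = -1/83234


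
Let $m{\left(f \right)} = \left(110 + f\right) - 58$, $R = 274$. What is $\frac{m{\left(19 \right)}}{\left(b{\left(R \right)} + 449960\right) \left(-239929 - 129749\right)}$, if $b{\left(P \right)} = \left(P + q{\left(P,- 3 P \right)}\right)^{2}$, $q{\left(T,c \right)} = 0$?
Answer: $- \frac{71}{194094258408} \approx -3.658 \cdot 10^{-10}$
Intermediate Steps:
$m{\left(f \right)} = 52 + f$
$b{\left(P \right)} = P^{2}$ ($b{\left(P \right)} = \left(P + 0\right)^{2} = P^{2}$)
$\frac{m{\left(19 \right)}}{\left(b{\left(R \right)} + 449960\right) \left(-239929 - 129749\right)} = \frac{52 + 19}{\left(274^{2} + 449960\right) \left(-239929 - 129749\right)} = \frac{71}{\left(75076 + 449960\right) \left(-369678\right)} = \frac{71}{525036 \left(-369678\right)} = \frac{71}{-194094258408} = 71 \left(- \frac{1}{194094258408}\right) = - \frac{71}{194094258408}$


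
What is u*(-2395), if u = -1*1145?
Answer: 2742275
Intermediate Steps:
u = -1145
u*(-2395) = -1145*(-2395) = 2742275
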